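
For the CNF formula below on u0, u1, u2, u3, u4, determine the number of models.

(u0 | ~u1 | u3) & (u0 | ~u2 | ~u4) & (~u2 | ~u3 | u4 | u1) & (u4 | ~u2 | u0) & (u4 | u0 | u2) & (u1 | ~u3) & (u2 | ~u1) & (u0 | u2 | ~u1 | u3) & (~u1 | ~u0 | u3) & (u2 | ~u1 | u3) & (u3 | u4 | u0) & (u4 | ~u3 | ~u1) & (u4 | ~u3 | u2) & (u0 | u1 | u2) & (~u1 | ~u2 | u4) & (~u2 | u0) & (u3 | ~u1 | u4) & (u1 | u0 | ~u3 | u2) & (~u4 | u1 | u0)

There are 2^5 = 32 truth assignments over (u0, u1, u2, u3, u4).
Split on u1. With u1 = 1, the clauses containing u1 are satisfied and ~u1 drops from the rest; 1 of the 2^4 = 16 assignments to the other variables satisfy what remains.
With u1 = 0, by the same count on the reduced clause set, 4 assignments work.
(One model: u0=T, u1=F, u2=F, u3=F, u4=F.)
Total: 1 + 4 = 5.

5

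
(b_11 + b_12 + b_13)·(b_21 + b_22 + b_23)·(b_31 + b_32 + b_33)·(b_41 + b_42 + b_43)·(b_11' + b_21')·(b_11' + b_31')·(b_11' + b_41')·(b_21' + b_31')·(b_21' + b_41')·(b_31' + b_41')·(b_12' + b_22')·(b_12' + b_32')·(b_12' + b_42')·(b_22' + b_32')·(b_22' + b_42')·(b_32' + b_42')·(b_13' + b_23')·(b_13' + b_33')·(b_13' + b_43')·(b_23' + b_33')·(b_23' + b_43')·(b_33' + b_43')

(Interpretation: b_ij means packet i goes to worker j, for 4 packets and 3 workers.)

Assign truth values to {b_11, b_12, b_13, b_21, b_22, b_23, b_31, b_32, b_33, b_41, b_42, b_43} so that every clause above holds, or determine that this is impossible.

UNSATISFIABLE

Case b_11 = 0:
Case b_12 = 1:
From the singleton clause (b_22'), b_22 = 0.
From the singleton clause (b_32'), b_32 = 0.
From the singleton clause (b_42'), b_42 = 0.
Case b_21 = 1:
From the singleton clause (b_31'), b_31 = 0.
From the singleton clause (b_33), b_33 = 1.
From the singleton clause (b_41'), b_41 = 0.
From the singleton clause (b_43), b_43 = 1.
That conflicts with the unit clause (b_43').
So b_21 must be the other value — set b_21 = 0.
From the singleton clause (b_23), b_23 = 1.
From the singleton clause (b_13'), b_13 = 0.
From the singleton clause (b_33'), b_33 = 0.
From the singleton clause (b_31), b_31 = 1.
From the singleton clause (b_41'), b_41 = 0.
From the singleton clause (b_43), b_43 = 1.
That conflicts with the unit clause (b_43').
Both values of b_21 lead to a conflict.
So b_12 must be the other value — set b_12 = 0.
From the singleton clause (b_13), b_13 = 1.
From the singleton clause (b_23'), b_23 = 0.
From the singleton clause (b_33'), b_33 = 0.
From the singleton clause (b_43'), b_43 = 0.
Case b_21 = 1:
From the singleton clause (b_31'), b_31 = 0.
From the singleton clause (b_32), b_32 = 1.
From the singleton clause (b_41'), b_41 = 0.
From the singleton clause (b_42), b_42 = 1.
That conflicts with the unit clause (b_42').
So b_21 must be the other value — set b_21 = 0.
From the singleton clause (b_22), b_22 = 1.
From the singleton clause (b_32'), b_32 = 0.
From the singleton clause (b_31), b_31 = 1.
From the singleton clause (b_41'), b_41 = 0.
From the singleton clause (b_42), b_42 = 1.
That conflicts with the unit clause (b_42').
Both values of b_21 lead to a conflict.
Both values of b_12 lead to a conflict.
So b_11 must be the other value — set b_11 = 1.
From the singleton clause (b_21'), b_21 = 0.
From the singleton clause (b_31'), b_31 = 0.
From the singleton clause (b_41'), b_41 = 0.
Case b_22 = 1:
From the singleton clause (b_12'), b_12 = 0.
From the singleton clause (b_32'), b_32 = 0.
From the singleton clause (b_33), b_33 = 1.
From the singleton clause (b_42'), b_42 = 0.
From the singleton clause (b_43), b_43 = 1.
That conflicts with the unit clause (b_43').
So b_22 must be the other value — set b_22 = 0.
From the singleton clause (b_23), b_23 = 1.
From the singleton clause (b_13'), b_13 = 0.
From the singleton clause (b_33'), b_33 = 0.
From the singleton clause (b_32), b_32 = 1.
From the singleton clause (b_12'), b_12 = 0.
From the singleton clause (b_42'), b_42 = 0.
From the singleton clause (b_43), b_43 = 1.
That conflicts with the unit clause (b_43').
Both values of b_22 lead to a conflict.
Both values of b_11 lead to a conflict.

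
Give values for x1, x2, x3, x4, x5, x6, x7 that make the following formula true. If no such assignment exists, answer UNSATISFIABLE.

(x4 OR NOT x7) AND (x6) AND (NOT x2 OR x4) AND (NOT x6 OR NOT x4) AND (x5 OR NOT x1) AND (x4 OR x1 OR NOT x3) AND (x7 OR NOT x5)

The clause (x6) is unit, so x6 = true.
The clause (NOT x4) is unit, so x4 = false.
The clause (NOT x7) is unit, so x7 = false.
The clause (NOT x2) is unit, so x2 = false.
The clause (NOT x5) is unit, so x5 = false.
The clause (NOT x1) is unit, so x1 = false.
The clause (NOT x3) is unit, so x3 = false.
Every clause now holds.

x1=false,  x2=false,  x3=false,  x4=false,  x5=false,  x6=true,  x7=false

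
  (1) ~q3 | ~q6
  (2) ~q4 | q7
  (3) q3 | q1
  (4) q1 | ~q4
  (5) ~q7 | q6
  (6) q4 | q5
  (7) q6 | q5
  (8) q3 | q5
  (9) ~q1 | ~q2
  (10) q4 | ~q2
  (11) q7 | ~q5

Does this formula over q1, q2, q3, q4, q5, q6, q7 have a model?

Try q3 = 0.
Unit clause (q1) forces q1 = 1.
Unit clause (q5) forces q5 = 1.
Unit clause (~q2) forces q2 = 0.
Unit clause (q7) forces q7 = 1.
Unit clause (q6) forces q6 = 1.
All clauses hold; q4 can take either value.
A satisfying assignment: q1 ↦ 1; q2 ↦ 0; q3 ↦ 0; q4 ↦ 1; q5 ↦ 1; q6 ↦ 1; q7 ↦ 1.

Yes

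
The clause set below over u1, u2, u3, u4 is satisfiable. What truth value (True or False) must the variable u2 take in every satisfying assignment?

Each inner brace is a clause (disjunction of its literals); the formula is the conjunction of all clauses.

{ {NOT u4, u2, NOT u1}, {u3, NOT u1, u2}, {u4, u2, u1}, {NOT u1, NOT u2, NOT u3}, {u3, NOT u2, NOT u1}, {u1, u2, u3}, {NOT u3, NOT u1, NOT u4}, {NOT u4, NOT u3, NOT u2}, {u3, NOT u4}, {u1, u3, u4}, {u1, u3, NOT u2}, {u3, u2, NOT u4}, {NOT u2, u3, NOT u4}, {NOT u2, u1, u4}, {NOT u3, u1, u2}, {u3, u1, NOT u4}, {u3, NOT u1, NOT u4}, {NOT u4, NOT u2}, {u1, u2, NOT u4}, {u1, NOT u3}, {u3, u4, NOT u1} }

Suppose u2 = true.
Unit clause (NOT u4) forces u4 = false.
Unit clause (u1) forces u1 = true.
Unit clause (NOT u3) forces u3 = false.
But (u3) is also a unit clause — contradiction.
So every satisfying assignment has u2 = False.

False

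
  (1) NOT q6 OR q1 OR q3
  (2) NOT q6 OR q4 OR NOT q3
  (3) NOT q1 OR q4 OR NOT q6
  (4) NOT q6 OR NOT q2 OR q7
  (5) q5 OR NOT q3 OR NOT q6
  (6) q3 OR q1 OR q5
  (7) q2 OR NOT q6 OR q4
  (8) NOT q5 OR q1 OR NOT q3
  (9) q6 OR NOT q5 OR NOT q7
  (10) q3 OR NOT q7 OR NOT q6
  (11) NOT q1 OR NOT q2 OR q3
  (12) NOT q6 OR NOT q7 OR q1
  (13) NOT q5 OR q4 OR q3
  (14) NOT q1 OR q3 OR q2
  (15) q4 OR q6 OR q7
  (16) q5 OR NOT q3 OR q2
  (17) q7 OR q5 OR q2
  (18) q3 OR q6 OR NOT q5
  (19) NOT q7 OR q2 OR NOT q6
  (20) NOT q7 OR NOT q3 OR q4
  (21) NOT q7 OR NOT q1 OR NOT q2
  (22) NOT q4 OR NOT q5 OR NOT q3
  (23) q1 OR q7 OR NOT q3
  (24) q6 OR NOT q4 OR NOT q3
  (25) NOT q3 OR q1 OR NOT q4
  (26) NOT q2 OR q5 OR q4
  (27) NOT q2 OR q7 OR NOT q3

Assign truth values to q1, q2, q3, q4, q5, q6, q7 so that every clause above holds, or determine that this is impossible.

UNSATISFIABLE

Suppose q6 = false.
Suppose q5 = false.
Suppose q3 = true.
(q2) alone gives q2 = true.
(NOT q4) alone gives q4 = false.
But (q4) is also a unit clause — contradiction.
Backtrack on q3: now try q3 = false.
(q1) alone gives q1 = true.
(NOT q2) alone gives q2 = false.
But (q2) is also a unit clause — contradiction.
Both values of q3 lead to a conflict.
Backtrack on q5: now try q5 = true.
(NOT q7) alone gives q7 = false.
(q4) alone gives q4 = true.
(q3) alone gives q3 = true.
But (NOT q3) is also a unit clause — contradiction.
Both values of q5 lead to a conflict.
Backtrack on q6: now try q6 = true.
Suppose q1 = true.
(q4) alone gives q4 = true.
Suppose q2 = false.
(q3) alone gives q3 = true.
(q5) alone gives q5 = true.
But (NOT q5) is also a unit clause — contradiction.
Backtrack on q2: now try q2 = true.
(q7) alone gives q7 = true.
But (NOT q7) is also a unit clause — contradiction.
Both values of q2 lead to a conflict.
Backtrack on q1: now try q1 = false.
(q3) alone gives q3 = true.
(q4) alone gives q4 = true.
But (NOT q4) is also a unit clause — contradiction.
Both values of q1 lead to a conflict.
Both values of q6 lead to a conflict.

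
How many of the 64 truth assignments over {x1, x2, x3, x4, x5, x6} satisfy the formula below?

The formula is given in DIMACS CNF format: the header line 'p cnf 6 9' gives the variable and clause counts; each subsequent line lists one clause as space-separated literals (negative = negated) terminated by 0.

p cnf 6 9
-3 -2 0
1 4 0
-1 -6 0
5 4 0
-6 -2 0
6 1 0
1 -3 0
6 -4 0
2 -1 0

There are 2^6 = 64 truth assignments over (x1, x2, x3, x4, x5, x6).
Split on x5. With x5 = True, the clauses containing x5 are satisfied and ¬x5 drops from the rest; 2 of the 2^5 = 32 assignments to the other variables satisfy what remains.
With x5 = False, by the same count on the reduced clause set, 1 assignment works.
(One model: x1=F, x2=F, x3=F, x4=T, x5=F, x6=T.)
Total: 2 + 1 = 3.

3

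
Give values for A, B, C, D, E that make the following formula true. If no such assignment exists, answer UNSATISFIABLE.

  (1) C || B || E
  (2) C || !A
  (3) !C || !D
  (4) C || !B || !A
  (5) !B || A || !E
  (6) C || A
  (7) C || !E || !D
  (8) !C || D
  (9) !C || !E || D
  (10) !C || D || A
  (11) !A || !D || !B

UNSATISFIABLE

Suppose C = true.
The clause (!D) is unit, so D = false.
Now (D) is unsatisfied and unit — conflict.
So C must be the other value — set C = false.
The clause (!A) is unit, so A = false.
Now (A) is unsatisfied and unit — conflict.
Neither C = true nor C = false works.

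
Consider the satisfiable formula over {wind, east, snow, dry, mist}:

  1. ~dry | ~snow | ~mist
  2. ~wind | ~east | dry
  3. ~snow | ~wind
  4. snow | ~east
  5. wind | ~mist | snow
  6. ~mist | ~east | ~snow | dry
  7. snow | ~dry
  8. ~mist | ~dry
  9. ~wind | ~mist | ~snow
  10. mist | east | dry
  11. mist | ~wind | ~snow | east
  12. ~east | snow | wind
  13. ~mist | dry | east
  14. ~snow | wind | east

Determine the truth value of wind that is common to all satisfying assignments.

Suppose wind = 1.
Unit clause (~snow) forces snow = 0.
Unit clause (~east) forces east = 0.
Unit clause (~dry) forces dry = 0.
Unit clause (mist) forces mist = 1.
But (~mist) is also a unit clause — contradiction.
So every satisfying assignment has wind = False.

False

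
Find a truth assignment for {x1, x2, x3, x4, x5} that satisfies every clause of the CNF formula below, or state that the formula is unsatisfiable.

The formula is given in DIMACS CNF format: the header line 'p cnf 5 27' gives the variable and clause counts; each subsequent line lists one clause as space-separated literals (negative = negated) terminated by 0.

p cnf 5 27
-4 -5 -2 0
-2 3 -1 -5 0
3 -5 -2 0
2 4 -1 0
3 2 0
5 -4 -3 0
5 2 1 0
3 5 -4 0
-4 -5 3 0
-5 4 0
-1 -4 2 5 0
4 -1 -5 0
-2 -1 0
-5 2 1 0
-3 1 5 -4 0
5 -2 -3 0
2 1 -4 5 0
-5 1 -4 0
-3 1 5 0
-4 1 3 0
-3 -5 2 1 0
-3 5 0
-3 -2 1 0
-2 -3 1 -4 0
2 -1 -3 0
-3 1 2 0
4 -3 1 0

Try x3 = False.
Unit clause (x2) forces x2 = True.
Unit clause (¬x5) forces x5 = False.
Unit clause (¬x4) forces x4 = False.
Unit clause (¬x1) forces x1 = False.
This assignment satisfies each clause.

x1: False; x2: True; x3: False; x4: False; x5: False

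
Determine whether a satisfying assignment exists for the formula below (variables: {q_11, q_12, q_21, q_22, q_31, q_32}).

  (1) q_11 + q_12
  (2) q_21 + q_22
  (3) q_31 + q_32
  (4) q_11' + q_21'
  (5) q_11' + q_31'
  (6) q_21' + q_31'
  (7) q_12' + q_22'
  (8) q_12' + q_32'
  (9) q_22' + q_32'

Case q_11 = 1:
(q_21') alone gives q_21 = 0.
(q_22) alone gives q_22 = 1.
(q_31') alone gives q_31 = 0.
(q_32) alone gives q_32 = 1.
Now (q_32') is unsatisfied and unit — conflict.
So q_11 must be the other value — set q_11 = 0.
(q_12) alone gives q_12 = 1.
(q_22') alone gives q_22 = 0.
(q_21) alone gives q_21 = 1.
(q_31') alone gives q_31 = 0.
(q_32) alone gives q_32 = 1.
Now (q_32') is unsatisfied and unit — conflict.
Both values of q_11 lead to a conflict.
No assignment satisfies every clause.

No, unsatisfiable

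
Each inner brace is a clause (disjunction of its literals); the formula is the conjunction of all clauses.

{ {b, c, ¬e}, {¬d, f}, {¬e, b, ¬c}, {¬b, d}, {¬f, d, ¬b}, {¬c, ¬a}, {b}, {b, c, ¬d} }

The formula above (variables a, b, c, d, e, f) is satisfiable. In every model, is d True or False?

True

Suppose d = False.
The clause (¬b) is unit, so b = False.
That conflicts with the unit clause (b).
So every satisfying assignment has d = True.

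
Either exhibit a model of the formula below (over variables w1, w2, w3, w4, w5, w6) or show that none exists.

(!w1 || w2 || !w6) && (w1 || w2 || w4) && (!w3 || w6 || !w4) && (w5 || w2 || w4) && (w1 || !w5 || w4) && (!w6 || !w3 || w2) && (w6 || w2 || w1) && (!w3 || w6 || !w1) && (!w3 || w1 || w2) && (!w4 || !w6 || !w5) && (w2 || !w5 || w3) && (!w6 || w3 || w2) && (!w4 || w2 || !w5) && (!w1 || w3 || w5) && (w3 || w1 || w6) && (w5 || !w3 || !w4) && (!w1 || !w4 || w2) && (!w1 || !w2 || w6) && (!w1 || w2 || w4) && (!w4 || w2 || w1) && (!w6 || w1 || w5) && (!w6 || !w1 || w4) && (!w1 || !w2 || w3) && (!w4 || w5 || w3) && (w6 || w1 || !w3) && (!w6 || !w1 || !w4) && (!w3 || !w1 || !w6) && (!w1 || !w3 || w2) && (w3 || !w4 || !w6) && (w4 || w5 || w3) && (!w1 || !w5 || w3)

Suppose w1 = false.
Suppose w2 = true.
Suppose w5 = false.
(!w6) alone gives w6 = false.
(w3) alone gives w3 = true.
That conflicts with the unit clause (!w3).
Backtrack on w5: now try w5 = true.
(w4) alone gives w4 = true.
(!w6) alone gives w6 = false.
(!w3) alone gives w3 = false.
That conflicts with the unit clause (w3).
Both values of w5 lead to a conflict.
Backtrack on w2: now try w2 = false.
(w4) alone gives w4 = true.
That conflicts with the unit clause (!w4).
Both values of w2 lead to a conflict.
Backtrack on w1: now try w1 = true.
Suppose w2 = true.
(w6) alone gives w6 = true.
(w4) alone gives w4 = true.
That conflicts with the unit clause (!w4).
Backtrack on w2: now try w2 = false.
(!w6) alone gives w6 = false.
(!w3) alone gives w3 = false.
(!w5) alone gives w5 = false.
That conflicts with the unit clause (w5).
Both values of w2 lead to a conflict.
Both values of w1 lead to a conflict.

UNSATISFIABLE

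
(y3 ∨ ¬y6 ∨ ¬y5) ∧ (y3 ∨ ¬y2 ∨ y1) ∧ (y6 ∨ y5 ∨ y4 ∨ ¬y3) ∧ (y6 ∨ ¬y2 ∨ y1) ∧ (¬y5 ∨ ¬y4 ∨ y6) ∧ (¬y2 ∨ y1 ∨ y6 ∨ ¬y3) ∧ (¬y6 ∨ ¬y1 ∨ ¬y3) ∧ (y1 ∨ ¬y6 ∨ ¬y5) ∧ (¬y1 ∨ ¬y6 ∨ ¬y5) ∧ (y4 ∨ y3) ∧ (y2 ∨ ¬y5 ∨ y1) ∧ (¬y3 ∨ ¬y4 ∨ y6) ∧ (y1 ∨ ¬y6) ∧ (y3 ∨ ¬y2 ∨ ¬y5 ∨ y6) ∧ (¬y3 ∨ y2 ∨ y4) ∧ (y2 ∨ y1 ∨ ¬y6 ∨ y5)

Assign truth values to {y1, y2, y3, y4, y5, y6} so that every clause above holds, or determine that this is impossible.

Suppose y4 = True.
Suppose y5 = False.
Suppose y3 = False.
Suppose y2 = False.
Suppose y1 = True.
No clause remains; y6 is free.

y1 ↦ True, y2 ↦ False, y3 ↦ False, y4 ↦ True, y5 ↦ False, y6 ↦ False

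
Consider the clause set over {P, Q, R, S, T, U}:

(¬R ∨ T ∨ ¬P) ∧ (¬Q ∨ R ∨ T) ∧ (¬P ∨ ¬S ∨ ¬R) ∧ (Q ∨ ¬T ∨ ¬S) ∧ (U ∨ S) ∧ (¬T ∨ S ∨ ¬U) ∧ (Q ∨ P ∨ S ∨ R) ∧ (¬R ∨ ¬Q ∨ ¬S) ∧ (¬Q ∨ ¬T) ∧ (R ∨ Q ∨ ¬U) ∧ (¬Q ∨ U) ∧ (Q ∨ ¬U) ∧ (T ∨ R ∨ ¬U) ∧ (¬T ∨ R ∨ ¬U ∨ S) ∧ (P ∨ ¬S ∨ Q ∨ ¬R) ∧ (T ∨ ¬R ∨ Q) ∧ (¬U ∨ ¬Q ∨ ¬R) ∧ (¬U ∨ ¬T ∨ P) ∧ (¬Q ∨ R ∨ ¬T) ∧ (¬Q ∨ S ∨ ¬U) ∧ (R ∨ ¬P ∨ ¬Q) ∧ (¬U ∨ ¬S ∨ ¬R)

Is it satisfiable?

Satisfiable

Case U = False:
Unit clause (S) forces S = True.
Unit clause (¬Q) forces Q = False.
Unit clause (¬T) forces T = False.
Unit clause (¬R) forces R = False.
Every clause is now satisfied; P is unconstrained.
A satisfying assignment: P ↦ False,  Q ↦ False,  R ↦ False,  S ↦ True,  T ↦ False,  U ↦ False.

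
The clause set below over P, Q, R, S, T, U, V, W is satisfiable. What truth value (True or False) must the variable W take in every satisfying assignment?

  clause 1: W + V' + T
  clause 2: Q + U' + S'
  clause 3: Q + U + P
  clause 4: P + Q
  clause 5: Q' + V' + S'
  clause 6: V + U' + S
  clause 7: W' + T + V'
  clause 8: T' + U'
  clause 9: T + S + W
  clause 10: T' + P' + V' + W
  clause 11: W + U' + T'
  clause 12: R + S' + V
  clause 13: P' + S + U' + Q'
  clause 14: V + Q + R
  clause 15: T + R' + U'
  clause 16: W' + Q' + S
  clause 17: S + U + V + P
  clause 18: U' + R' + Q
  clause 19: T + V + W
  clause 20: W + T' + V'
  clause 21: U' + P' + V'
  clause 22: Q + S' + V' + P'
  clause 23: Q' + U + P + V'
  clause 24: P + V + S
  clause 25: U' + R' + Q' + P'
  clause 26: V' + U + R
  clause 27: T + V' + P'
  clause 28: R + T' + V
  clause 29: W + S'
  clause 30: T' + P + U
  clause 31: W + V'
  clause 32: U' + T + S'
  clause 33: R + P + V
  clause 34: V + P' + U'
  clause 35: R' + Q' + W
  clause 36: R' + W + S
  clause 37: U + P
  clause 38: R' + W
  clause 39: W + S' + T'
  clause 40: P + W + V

True

Suppose W = 0.
From the singleton clause (S'), S = 0.
From the singleton clause (T), T = 1.
From the singleton clause (U'), U = 0.
From the singleton clause (V'), V = 0.
From the singleton clause (P), P = 1.
From the singleton clause (R), R = 1.
That conflicts with the unit clause (R').
So every satisfying assignment has W = True.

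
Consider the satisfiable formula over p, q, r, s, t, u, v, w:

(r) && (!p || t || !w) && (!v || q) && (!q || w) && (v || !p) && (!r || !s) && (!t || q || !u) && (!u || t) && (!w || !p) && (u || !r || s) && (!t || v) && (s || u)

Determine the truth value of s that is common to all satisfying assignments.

False

Suppose s = true.
From the singleton clause (r), r = true.
But (!r) is also a unit clause — contradiction.
So every satisfying assignment has s = False.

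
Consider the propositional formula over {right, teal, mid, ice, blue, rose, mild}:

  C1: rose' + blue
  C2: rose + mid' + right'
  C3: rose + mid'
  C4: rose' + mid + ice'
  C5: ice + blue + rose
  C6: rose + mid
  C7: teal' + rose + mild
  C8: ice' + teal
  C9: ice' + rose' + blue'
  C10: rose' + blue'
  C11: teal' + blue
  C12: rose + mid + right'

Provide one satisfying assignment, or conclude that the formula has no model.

UNSATISFIABLE

Try rose = 0.
(mid') alone gives mid = 0.
That conflicts with the unit clause (mid).
Undo rose and try rose = 1.
(blue) alone gives blue = 1.
That conflicts with the unit clause (blue').
Neither rose = 1 nor rose = 0 works.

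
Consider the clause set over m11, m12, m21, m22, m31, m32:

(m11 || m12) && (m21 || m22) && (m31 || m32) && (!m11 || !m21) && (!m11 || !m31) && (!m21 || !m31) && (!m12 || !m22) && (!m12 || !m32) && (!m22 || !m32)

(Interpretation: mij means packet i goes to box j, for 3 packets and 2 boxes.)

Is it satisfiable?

Suppose m11 = true.
(!m21) alone gives m21 = false.
(m22) alone gives m22 = true.
(!m31) alone gives m31 = false.
(m32) alone gives m32 = true.
Now (!m32) is unsatisfied and unit — conflict.
Backtrack on m11: now try m11 = false.
(m12) alone gives m12 = true.
(!m22) alone gives m22 = false.
(m21) alone gives m21 = true.
(!m31) alone gives m31 = false.
(m32) alone gives m32 = true.
Now (!m32) is unsatisfied and unit — conflict.
Both values of m11 lead to a conflict.
No assignment satisfies every clause.

No, unsatisfiable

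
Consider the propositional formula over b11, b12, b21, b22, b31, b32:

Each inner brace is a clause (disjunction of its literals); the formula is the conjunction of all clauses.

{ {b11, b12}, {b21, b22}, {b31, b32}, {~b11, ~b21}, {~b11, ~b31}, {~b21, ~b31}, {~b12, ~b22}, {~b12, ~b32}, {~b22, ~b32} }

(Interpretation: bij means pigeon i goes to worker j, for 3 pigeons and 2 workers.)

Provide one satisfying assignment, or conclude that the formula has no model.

UNSATISFIABLE

Case b11 = 1:
(~b21) alone gives b21 = 0.
(b22) alone gives b22 = 1.
(~b31) alone gives b31 = 0.
(b32) alone gives b32 = 1.
That conflicts with the unit clause (~b32).
So b11 must be the other value — set b11 = 0.
(b12) alone gives b12 = 1.
(~b22) alone gives b22 = 0.
(b21) alone gives b21 = 1.
(~b31) alone gives b31 = 0.
(b32) alone gives b32 = 1.
That conflicts with the unit clause (~b32).
Both values of b11 lead to a conflict.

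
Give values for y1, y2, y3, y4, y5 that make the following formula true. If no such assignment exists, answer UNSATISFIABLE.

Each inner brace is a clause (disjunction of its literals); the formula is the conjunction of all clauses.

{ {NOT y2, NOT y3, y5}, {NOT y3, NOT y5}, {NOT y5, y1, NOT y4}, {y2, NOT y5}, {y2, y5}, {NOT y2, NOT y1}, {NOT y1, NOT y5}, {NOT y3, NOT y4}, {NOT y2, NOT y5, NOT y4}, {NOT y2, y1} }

Branch on y3: set y3 = false.
Branch on y2: set y2 = true.
(NOT y1) alone gives y1 = false.
That conflicts with the unit clause (y1).
Undo y2 and try y2 = false.
(NOT y5) alone gives y5 = false.
That conflicts with the unit clause (y5).
Both values of y2 lead to a conflict.
Undo y3 and try y3 = true.
(NOT y5) alone gives y5 = false.
(NOT y2) alone gives y2 = false.
That conflicts with the unit clause (y2).
Both values of y3 lead to a conflict.

UNSATISFIABLE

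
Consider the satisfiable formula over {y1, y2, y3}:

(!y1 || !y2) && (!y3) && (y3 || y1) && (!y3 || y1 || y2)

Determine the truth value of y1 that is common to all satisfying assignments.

True

Suppose y1 = false.
From the singleton clause (!y3), y3 = false.
But (y3) is also a unit clause — contradiction.
So every satisfying assignment has y1 = True.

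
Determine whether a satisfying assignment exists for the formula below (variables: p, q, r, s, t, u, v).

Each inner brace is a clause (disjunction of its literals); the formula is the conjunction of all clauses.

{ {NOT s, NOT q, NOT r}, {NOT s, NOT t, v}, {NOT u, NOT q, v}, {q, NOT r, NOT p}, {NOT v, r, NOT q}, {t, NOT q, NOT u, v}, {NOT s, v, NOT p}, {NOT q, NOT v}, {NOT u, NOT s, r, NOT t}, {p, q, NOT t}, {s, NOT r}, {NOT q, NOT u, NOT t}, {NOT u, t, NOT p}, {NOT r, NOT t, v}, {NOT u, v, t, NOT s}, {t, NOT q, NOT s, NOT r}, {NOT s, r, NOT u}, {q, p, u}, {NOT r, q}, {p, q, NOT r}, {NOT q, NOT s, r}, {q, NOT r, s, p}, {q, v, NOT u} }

Try q = false.
Unit clause (NOT r) forces r = false.
Try p = true.
Try s = false.
Try u = false.
Every clause is now satisfied; t, v are unconstrained.
A satisfying assignment: p=true; q=false; r=false; s=false; t=true; u=false; v=false.

Yes, satisfiable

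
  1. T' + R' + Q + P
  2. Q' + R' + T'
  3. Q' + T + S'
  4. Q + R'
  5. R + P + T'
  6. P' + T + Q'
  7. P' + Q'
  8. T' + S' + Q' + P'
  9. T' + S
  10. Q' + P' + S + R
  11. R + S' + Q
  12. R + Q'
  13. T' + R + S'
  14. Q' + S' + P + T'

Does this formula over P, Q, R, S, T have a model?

Case Q = 0:
Unit clause (R') forces R = 0.
Unit clause (S') forces S = 0.
Unit clause (T') forces T = 0.
All clauses hold; P can take either value.
A satisfying assignment: P=1, Q=0, R=0, S=0, T=0.

Satisfiable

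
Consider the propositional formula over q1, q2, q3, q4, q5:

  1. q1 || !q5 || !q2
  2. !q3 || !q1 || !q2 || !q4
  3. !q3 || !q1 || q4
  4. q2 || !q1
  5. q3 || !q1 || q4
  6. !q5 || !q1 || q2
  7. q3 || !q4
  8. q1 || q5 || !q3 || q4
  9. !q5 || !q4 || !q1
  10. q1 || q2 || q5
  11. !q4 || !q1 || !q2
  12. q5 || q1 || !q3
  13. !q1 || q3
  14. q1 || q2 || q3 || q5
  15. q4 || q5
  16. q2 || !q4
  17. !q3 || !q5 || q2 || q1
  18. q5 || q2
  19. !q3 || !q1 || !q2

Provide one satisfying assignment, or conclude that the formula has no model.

Suppose q2 = false.
From the singleton clause (!q1), q1 = false.
From the singleton clause (q5), q5 = true.
From the singleton clause (!q4), q4 = false.
From the singleton clause (!q3), q3 = false.
All clauses are satisfied.

q1: false,  q2: false,  q3: false,  q4: false,  q5: true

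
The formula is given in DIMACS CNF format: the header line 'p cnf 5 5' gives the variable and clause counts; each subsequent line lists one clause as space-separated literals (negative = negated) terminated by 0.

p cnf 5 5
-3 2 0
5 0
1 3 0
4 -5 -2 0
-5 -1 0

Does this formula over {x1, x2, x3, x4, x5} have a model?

Yes, satisfiable

(x5) alone gives x5 = True.
(¬x1) alone gives x1 = False.
(x3) alone gives x3 = True.
(x2) alone gives x2 = True.
(x4) alone gives x4 = True.
All clauses are satisfied.
A satisfying assignment: x1=False,  x2=True,  x3=True,  x4=True,  x5=True.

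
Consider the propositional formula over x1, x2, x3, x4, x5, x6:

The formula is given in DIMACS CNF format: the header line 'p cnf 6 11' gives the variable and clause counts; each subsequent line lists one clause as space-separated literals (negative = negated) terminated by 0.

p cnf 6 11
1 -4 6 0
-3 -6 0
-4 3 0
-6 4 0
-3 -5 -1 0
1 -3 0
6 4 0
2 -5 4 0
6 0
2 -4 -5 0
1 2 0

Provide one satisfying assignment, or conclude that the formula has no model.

UNSATISFIABLE

The clause (x6) is unit, so x6 = True.
The clause (¬x3) is unit, so x3 = False.
The clause (¬x4) is unit, so x4 = False.
That conflicts with the unit clause (x4).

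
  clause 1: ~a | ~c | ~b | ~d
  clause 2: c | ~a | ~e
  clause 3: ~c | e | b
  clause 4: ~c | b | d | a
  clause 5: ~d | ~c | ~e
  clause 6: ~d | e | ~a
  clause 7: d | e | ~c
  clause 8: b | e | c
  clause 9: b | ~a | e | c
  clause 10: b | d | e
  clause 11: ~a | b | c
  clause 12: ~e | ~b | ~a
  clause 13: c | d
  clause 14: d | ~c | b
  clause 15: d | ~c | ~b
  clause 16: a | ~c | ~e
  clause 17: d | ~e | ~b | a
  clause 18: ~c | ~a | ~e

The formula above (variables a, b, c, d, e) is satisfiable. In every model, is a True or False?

Suppose a = 1.
Case c = 1:
Unit clause (~e) forces e = 0.
Unit clause (b) forces b = 1.
Unit clause (~d) forces d = 0.
Now (d) is unsatisfied and unit — conflict.
Undo c and try c = 0.
Unit clause (~e) forces e = 0.
Unit clause (~d) forces d = 0.
Now (d) is unsatisfied and unit — conflict.
Both values of c lead to a conflict.
So every satisfying assignment has a = False.

False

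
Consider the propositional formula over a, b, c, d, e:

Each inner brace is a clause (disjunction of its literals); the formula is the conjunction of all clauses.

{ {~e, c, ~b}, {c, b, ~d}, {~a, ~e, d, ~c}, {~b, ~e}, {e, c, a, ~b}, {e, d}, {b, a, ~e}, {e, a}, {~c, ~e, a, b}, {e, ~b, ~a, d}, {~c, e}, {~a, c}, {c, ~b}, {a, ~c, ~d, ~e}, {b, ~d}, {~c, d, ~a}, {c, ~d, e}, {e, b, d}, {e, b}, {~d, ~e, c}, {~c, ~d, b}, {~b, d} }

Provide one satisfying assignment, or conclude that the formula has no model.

UNSATISFIABLE

Branch on b: set b = 0.
Unit clause (~d) forces d = 0.
Unit clause (e) forces e = 1.
Unit clause (a) forces a = 1.
Unit clause (~c) forces c = 0.
That conflicts with the unit clause (c).
Undo b and try b = 1.
Unit clause (~e) forces e = 0.
Unit clause (d) forces d = 1.
Unit clause (a) forces a = 1.
Unit clause (~c) forces c = 0.
That conflicts with the unit clause (c).
Neither b = 1 nor b = 0 works.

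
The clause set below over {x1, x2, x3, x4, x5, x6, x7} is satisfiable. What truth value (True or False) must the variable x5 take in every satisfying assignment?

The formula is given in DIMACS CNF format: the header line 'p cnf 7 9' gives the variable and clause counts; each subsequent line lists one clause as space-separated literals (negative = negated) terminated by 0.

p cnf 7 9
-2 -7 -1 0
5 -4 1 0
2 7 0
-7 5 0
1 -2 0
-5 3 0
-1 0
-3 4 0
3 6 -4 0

True

Suppose x5 = False.
The clause (¬x7) is unit, so x7 = False.
The clause (x2) is unit, so x2 = True.
The clause (x1) is unit, so x1 = True.
But (¬x1) is also a unit clause — contradiction.
So every satisfying assignment has x5 = True.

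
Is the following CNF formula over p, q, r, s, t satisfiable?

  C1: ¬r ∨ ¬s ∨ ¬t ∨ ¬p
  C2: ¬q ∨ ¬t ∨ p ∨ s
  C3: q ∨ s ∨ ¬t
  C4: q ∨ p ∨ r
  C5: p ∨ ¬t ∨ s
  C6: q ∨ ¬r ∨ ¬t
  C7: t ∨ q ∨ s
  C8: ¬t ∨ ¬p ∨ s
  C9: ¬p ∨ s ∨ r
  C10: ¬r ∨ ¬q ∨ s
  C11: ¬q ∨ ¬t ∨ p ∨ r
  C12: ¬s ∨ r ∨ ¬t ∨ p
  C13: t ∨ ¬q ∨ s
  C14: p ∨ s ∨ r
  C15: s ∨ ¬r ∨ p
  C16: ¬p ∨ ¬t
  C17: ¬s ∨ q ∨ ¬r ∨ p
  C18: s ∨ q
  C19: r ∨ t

Yes

Case p = True:
From the singleton clause (¬t), t = False.
From the singleton clause (r), r = True.
Case q = False:
From the singleton clause (s), s = True.
Every clause now holds.
A satisfying assignment: p=True, q=False, r=True, s=True, t=False.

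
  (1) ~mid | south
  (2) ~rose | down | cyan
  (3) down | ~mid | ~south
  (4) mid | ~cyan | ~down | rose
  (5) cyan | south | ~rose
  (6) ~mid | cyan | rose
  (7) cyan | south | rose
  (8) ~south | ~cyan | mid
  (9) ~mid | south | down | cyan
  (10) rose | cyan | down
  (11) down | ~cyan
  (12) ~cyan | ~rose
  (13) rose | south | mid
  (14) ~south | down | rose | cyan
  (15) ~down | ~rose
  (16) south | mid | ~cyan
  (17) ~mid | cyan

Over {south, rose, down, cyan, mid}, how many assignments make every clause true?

There are 2^5 = 32 truth assignments over (south, rose, down, cyan, mid).
Split on down. With down = 1, the clauses containing down are satisfied and ~down drops from the rest; 2 of the 2^4 = 16 assignments to the other variables satisfy what remains.
With down = 0, by the same count on the reduced clause set, 0 assignments work.
(One model: south=T, rose=F, down=T, cyan=F, mid=F.)
Total: 2 + 0 = 2.

2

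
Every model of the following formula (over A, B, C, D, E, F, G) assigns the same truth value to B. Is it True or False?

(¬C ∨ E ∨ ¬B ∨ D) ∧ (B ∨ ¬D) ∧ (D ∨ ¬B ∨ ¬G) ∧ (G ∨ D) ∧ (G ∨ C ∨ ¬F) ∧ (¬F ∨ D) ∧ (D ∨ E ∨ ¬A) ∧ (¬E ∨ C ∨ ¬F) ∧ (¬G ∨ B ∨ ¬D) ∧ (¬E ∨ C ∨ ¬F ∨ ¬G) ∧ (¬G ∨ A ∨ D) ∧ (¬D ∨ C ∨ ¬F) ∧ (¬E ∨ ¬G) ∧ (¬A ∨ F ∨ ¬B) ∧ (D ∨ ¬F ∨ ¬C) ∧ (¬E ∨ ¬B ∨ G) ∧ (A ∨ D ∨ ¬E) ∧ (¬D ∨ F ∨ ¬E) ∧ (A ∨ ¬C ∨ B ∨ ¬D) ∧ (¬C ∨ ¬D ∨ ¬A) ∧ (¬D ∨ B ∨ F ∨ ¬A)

Suppose B = False.
From the singleton clause (¬D), D = False.
From the singleton clause (G), G = True.
From the singleton clause (¬F), F = False.
From the singleton clause (A), A = True.
From the singleton clause (E), E = True.
That conflicts with the unit clause (¬E).
So every satisfying assignment has B = True.

True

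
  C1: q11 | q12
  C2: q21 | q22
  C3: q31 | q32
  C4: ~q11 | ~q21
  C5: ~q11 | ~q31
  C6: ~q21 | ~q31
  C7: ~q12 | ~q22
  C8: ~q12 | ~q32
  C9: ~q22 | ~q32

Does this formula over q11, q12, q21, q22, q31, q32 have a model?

Try q11 = 1.
The clause (~q21) is unit, so q21 = 0.
The clause (q22) is unit, so q22 = 1.
The clause (~q31) is unit, so q31 = 0.
The clause (q32) is unit, so q32 = 1.
That conflicts with the unit clause (~q32).
That branch fails; take q11 = 0 instead.
The clause (q12) is unit, so q12 = 1.
The clause (~q22) is unit, so q22 = 0.
The clause (q21) is unit, so q21 = 1.
The clause (~q31) is unit, so q31 = 0.
The clause (q32) is unit, so q32 = 1.
That conflicts with the unit clause (~q32).
Either choice for q11 ends in contradiction.
No assignment satisfies every clause.

No, unsatisfiable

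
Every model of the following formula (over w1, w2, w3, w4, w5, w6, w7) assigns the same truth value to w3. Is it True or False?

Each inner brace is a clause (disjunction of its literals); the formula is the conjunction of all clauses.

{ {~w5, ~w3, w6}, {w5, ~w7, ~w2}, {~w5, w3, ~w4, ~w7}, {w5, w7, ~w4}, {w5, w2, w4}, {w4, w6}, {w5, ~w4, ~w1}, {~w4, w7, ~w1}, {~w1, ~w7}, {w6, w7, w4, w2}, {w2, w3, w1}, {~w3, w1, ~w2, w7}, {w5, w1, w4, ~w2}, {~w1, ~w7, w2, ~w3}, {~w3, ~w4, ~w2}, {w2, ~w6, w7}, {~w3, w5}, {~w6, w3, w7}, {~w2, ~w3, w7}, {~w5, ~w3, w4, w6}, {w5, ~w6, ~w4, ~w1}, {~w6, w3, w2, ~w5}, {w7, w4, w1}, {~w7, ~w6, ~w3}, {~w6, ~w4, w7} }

Suppose w3 = 1.
Unit clause (w5) forces w5 = 1.
Unit clause (w6) forces w6 = 1.
Unit clause (~w7) forces w7 = 0.
Unit clause (w2) forces w2 = 1.
But (~w2) is also a unit clause — contradiction.
So every satisfying assignment has w3 = False.

False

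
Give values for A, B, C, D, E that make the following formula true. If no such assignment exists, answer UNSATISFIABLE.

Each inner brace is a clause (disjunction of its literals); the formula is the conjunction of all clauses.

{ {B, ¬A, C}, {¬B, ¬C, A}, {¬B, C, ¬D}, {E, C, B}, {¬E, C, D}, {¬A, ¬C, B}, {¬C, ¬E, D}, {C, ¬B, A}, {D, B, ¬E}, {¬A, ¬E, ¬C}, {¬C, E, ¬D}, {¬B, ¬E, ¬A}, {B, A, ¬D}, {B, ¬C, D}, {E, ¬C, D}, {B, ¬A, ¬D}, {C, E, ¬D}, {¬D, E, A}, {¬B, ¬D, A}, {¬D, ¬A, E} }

Branch on B: set B = True.
Branch on C: set C = False.
Unit clause (¬D) forces D = False.
Unit clause (¬E) forces E = False.
Unit clause (A) forces A = True.
All clauses are satisfied.

A ↦ True, B ↦ True, C ↦ False, D ↦ False, E ↦ False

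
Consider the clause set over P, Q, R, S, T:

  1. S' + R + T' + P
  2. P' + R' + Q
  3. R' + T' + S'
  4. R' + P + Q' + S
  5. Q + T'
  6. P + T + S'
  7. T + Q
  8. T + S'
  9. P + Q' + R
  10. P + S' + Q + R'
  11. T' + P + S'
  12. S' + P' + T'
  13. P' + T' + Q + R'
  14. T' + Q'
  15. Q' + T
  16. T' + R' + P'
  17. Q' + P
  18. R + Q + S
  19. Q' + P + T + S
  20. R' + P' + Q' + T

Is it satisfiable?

No, unsatisfiable

Try Q = 1.
Unit clause (T') forces T = 0.
Now (T) is unsatisfied and unit — conflict.
Undo Q and try Q = 0.
Unit clause (T') forces T = 0.
Now (T) is unsatisfied and unit — conflict.
Both values of Q lead to a conflict.
No assignment satisfies every clause.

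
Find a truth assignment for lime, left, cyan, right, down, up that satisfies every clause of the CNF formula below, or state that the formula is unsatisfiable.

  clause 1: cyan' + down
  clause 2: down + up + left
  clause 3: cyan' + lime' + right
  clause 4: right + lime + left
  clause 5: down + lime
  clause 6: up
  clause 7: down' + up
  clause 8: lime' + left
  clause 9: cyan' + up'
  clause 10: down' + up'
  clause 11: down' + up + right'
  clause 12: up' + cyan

From the singleton clause (up), up = 1.
From the singleton clause (cyan'), cyan = 0.
That conflicts with the unit clause (cyan).

UNSATISFIABLE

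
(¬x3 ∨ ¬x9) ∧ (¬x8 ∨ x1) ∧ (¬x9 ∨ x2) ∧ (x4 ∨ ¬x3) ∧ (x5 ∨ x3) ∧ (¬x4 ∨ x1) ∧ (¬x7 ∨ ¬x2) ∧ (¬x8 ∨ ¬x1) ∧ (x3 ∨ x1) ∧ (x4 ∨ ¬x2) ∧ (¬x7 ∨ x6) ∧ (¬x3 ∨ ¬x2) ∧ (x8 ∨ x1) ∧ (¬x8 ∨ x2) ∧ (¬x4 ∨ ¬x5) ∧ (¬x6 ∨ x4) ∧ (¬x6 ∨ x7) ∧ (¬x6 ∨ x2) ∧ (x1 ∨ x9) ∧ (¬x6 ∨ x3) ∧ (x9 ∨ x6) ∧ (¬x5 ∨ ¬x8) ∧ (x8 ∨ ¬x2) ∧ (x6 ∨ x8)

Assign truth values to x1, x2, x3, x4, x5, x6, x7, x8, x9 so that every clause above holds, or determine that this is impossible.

UNSATISFIABLE

Suppose x3 = False.
From the singleton clause (x5), x5 = True.
From the singleton clause (x1), x1 = True.
From the singleton clause (¬x8), x8 = False.
From the singleton clause (¬x4), x4 = False.
From the singleton clause (¬x2), x2 = False.
From the singleton clause (¬x9), x9 = False.
From the singleton clause (¬x6), x6 = False.
Now (x6) is unsatisfied and unit — conflict.
Undo x3 and try x3 = True.
From the singleton clause (¬x9), x9 = False.
From the singleton clause (x4), x4 = True.
From the singleton clause (x1), x1 = True.
From the singleton clause (¬x8), x8 = False.
From the singleton clause (¬x2), x2 = False.
From the singleton clause (¬x5), x5 = False.
From the singleton clause (¬x6), x6 = False.
Now (x6) is unsatisfied and unit — conflict.
Neither x3 = True nor x3 = False works.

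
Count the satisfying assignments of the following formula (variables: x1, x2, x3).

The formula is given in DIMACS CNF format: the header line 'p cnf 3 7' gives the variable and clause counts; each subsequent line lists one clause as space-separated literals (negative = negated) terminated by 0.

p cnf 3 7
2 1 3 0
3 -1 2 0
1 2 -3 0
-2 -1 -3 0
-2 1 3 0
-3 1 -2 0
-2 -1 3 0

1

There are 2^3 = 8 truth assignments over (x1, x2, x3).
Split on x3. With x3 = True, the clauses containing x3 are satisfied and ¬x3 drops from the rest; 1 of the 2^2 = 4 assignments to the other variables satisfy what remains.
With x3 = False, by the same count on the reduced clause set, 0 assignments work.
(One model: x1=T, x2=F, x3=T.)
Total: 1 + 0 = 1.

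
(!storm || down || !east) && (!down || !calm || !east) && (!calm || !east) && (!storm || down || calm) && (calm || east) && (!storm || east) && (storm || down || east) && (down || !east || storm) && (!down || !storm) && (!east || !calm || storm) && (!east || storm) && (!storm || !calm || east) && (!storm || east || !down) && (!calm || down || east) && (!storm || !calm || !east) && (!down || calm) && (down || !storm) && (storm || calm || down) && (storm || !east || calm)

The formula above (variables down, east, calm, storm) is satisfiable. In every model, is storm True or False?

False

Suppose storm = true.
The clause (east) is unit, so east = true.
The clause (down) is unit, so down = true.
That conflicts with the unit clause (!down).
So every satisfying assignment has storm = False.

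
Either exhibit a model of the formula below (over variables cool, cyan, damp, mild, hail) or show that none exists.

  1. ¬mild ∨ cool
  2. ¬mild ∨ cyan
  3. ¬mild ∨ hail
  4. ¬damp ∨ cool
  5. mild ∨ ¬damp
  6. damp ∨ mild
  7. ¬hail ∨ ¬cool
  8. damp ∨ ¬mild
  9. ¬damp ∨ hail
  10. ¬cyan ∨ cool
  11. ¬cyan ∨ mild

UNSATISFIABLE

Case mild = False:
Unit clause (¬damp) forces damp = False.
That conflicts with the unit clause (damp).
Undo mild and try mild = True.
Unit clause (cool) forces cool = True.
Unit clause (cyan) forces cyan = True.
Unit clause (hail) forces hail = True.
That conflicts with the unit clause (¬hail).
Neither mild = True nor mild = False works.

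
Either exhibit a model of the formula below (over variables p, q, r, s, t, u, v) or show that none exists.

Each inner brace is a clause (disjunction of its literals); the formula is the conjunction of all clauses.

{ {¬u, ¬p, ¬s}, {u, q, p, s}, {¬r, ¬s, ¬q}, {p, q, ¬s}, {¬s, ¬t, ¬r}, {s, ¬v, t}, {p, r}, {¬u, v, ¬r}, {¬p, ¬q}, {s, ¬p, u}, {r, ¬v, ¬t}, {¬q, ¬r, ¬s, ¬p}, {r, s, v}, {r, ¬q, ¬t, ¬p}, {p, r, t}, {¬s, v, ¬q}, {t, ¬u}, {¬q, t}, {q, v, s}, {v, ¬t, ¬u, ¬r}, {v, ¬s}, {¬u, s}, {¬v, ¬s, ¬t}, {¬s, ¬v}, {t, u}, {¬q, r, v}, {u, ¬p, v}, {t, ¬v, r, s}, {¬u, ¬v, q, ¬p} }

Try p = False.
The clause (r) is unit, so r = True.
Try s = False.
The clause (¬u) is unit, so u = False.
The clause (q) is unit, so q = True.
The clause (t) is unit, so t = True.
All clauses hold; v can take either value.

p=False, q=True, r=True, s=False, t=True, u=False, v=False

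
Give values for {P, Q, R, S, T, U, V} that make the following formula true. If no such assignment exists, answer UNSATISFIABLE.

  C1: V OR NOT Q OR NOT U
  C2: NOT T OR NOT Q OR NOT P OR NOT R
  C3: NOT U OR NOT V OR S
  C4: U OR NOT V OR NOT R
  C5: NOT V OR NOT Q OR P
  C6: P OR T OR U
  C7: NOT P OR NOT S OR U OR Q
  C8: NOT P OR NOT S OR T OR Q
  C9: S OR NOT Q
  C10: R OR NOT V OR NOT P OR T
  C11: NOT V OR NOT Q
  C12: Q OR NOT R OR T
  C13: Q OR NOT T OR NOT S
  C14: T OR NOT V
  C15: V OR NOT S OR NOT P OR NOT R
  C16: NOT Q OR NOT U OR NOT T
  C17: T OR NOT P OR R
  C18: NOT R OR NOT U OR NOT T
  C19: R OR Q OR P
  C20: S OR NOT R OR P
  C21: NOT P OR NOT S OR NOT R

P: true; Q: true; R: false; S: true; T: true; U: false; V: false

Try S = true.
Try V = false.
Try Q = true.
From the singleton clause (NOT U), U = false.
Try P = true.
From the singleton clause (NOT R), R = false.
From the singleton clause (T), T = true.
This assignment satisfies each clause.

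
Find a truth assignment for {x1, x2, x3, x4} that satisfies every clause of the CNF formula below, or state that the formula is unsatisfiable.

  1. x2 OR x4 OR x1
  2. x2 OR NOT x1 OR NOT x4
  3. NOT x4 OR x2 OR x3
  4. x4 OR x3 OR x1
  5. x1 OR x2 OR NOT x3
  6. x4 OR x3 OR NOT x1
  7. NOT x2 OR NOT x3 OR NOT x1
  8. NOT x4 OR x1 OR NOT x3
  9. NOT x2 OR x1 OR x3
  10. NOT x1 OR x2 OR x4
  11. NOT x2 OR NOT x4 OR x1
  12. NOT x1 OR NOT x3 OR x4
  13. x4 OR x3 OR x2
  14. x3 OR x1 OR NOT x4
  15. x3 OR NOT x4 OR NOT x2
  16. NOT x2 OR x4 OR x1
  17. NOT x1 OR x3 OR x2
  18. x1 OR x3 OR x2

UNSATISFIABLE

Try x2 = true.
Try x3 = false.
From the singleton clause (x1), x1 = true.
From the singleton clause (x4), x4 = true.
But (NOT x4) is also a unit clause — contradiction.
So x3 must be the other value — set x3 = true.
From the singleton clause (NOT x1), x1 = false.
From the singleton clause (NOT x4), x4 = false.
But (x4) is also a unit clause — contradiction.
Both values of x3 lead to a conflict.
So x2 must be the other value — set x2 = false.
Try x4 = true.
From the singleton clause (NOT x1), x1 = false.
From the singleton clause (x3), x3 = true.
But (NOT x3) is also a unit clause — contradiction.
So x4 must be the other value — set x4 = false.
From the singleton clause (x1), x1 = true.
But (NOT x1) is also a unit clause — contradiction.
Both values of x4 lead to a conflict.
Both values of x2 lead to a conflict.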